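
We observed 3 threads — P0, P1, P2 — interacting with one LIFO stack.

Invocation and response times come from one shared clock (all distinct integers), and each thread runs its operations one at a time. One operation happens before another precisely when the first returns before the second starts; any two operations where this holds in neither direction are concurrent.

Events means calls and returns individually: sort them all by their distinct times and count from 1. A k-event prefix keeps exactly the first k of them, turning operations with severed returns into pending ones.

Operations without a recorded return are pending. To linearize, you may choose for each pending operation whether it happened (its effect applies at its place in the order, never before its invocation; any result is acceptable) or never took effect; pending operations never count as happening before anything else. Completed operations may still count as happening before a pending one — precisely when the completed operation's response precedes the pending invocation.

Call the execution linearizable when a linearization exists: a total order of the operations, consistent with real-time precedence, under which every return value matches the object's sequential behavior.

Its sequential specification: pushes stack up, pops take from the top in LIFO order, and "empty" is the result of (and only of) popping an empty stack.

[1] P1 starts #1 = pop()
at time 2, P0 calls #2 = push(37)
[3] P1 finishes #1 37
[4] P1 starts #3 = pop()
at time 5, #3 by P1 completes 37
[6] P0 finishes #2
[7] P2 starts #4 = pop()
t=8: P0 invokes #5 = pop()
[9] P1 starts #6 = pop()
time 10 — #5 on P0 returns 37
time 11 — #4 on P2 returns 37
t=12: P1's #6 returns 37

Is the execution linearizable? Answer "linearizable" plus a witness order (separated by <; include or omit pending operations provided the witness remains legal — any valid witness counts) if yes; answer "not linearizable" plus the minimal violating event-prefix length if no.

prefix check: 1..4 passes, 1..5 fails once #3's time-5 response joins
a single order respects real time; the 2 completed LIFO stack operations fail replay along it
completion choices over the 1 pending operation (#2) were checked; none helps
for example #1, #3 (pending dropped) fails at step 1: #1 pop() → 37 is not legal there

not linearizable — minimal violating prefix: 5 events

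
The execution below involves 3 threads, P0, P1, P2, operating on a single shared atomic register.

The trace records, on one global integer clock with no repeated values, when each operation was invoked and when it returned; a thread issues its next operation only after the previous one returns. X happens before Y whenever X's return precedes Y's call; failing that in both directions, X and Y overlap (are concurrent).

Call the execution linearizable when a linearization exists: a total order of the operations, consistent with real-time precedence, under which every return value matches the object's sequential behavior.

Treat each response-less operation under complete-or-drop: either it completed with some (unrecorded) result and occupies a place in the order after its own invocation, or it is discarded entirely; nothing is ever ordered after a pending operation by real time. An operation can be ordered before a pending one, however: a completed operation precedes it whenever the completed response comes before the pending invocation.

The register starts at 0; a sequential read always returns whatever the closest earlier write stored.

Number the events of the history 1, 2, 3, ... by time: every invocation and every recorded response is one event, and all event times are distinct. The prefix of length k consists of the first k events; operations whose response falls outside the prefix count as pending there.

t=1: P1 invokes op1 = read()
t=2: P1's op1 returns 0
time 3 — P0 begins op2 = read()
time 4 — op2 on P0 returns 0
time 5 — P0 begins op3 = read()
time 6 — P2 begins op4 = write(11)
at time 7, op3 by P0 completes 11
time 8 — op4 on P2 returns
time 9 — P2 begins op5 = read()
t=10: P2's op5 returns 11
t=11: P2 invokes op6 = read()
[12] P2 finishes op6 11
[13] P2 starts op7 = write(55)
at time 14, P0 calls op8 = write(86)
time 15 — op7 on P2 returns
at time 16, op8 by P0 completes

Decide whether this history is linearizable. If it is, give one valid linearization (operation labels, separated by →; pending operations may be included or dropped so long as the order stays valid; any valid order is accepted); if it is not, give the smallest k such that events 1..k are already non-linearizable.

linearizable — witness: op1 → op2 → op4 → op3 → op5 → op6 → op7 → op8

after step 1 (op1 read() → 0): value 0
after step 2 (op2 read() → 0): value 0
after step 3 (op4 write(11)): value 11
after step 4 (op3 read() → 11): value 11
after step 5 (op5 read() → 11): value 11
after step 6 (op6 read() → 11): value 11
after step 7 (op7 write(55)): value 55
after step 8 (op8 write(86)): value 86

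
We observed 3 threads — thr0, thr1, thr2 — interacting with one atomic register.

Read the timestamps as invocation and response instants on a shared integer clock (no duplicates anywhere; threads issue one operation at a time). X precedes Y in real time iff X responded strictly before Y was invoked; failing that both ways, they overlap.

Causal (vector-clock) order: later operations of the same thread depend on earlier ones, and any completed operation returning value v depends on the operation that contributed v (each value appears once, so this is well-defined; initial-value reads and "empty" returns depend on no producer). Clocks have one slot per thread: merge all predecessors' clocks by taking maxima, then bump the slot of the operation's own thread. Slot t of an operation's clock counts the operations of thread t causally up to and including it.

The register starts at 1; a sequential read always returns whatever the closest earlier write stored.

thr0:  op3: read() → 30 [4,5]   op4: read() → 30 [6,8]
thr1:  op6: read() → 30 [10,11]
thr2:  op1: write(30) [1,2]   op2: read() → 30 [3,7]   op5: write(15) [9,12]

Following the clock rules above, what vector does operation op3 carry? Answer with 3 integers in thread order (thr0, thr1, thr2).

root op op1, invoked 1: fresh clock plus thr2's own tick → (0, 0, 1)
merge at op2 (invoked 3): VC(op1)=(0, 0, 1), own-thread bump on thr2 → (0, 0, 2)
merge at op6 (invoked 10): VC(op1)=(0, 0, 1), own-thread bump on thr1 → (0, 1, 1)
merge at op3 (invoked 4): VC(op1)=(0, 0, 1), own-thread bump on thr0 → (1, 0, 1)
merge at op5 (invoked 9): VC(op2)=(0, 0, 2), own-thread bump on thr2 → (0, 0, 3)
merge at op4 (invoked 6): VC(op1)=(0, 0, 1), VC(op3)=(1, 0, 1), own-thread bump on thr0 → (2, 0, 1)
target: VC(op3) = (1, 0, 1)

(1, 0, 1)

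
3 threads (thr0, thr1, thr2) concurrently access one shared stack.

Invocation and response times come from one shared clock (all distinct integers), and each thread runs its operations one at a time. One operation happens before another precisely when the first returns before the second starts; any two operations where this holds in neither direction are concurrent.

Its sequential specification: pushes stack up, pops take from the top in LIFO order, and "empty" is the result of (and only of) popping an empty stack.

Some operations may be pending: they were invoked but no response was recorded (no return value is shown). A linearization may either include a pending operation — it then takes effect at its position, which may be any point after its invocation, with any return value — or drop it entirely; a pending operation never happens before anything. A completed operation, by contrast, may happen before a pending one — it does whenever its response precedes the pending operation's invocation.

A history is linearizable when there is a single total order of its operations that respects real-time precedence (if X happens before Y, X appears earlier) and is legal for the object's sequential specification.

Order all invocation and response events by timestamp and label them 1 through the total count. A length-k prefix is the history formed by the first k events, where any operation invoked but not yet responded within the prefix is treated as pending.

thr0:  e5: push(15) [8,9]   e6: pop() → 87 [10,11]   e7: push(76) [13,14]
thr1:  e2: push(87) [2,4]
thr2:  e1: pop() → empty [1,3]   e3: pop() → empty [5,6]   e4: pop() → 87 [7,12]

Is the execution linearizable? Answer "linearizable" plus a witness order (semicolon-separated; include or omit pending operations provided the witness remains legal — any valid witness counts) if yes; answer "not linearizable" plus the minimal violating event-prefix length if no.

events 1..5 are fine; event 6 — the response of e3 at time 6 — makes the prefix non-linearizable
3 completed operations, 2 real-time-consistent orders — every stack replay fails
one such order, e1, e2, e3, breaks at step 3 where e3 pop() → empty is illegal
one such order, e2, e1, e3, breaks at step 2 where e1 pop() → empty is illegal

not linearizable — minimal violating prefix: 6 events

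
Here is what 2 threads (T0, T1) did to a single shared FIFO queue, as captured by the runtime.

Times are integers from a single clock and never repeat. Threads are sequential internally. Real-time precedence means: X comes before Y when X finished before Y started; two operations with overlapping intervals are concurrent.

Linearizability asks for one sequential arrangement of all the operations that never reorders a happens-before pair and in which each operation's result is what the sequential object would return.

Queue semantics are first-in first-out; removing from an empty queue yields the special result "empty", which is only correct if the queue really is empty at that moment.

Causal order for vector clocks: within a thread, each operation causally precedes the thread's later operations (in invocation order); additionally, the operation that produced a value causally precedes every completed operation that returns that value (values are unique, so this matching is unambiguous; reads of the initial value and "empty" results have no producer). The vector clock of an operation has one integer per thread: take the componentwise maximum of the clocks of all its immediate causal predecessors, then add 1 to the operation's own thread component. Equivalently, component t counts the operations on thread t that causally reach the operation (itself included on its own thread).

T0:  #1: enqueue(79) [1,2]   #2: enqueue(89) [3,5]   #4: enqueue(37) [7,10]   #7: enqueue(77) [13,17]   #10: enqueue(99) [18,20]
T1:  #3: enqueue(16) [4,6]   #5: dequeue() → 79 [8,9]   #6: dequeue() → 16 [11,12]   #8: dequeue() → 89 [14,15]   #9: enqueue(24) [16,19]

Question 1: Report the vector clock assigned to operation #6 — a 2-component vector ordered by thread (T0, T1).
(1, 3)

root op #3, invoked 4: fresh clock plus T1's own tick → (0, 1)
root op #1, invoked 1: fresh clock plus T0's own tick → (1, 0)
VC(#2, invoked at 3): max of VC(#1)=(1, 0), then +1 on thread T0 → (2, 0)
VC(#5, invoked at 8): max of VC(#1)=(1, 0), VC(#3)=(0, 1), then +1 on thread T1 → (1, 2)
VC(#4, invoked at 7): max of VC(#2)=(2, 0), then +1 on thread T0 → (3, 0)
VC(#6, invoked at 11): max of VC(#3)=(0, 1), VC(#5)=(1, 2), then +1 on thread T1 → (1, 3)
VC(#7, invoked at 13): max of VC(#4)=(3, 0), then +1 on thread T0 → (4, 0)
VC(#10, invoked at 18): max of VC(#7)=(4, 0), then +1 on thread T0 → (5, 0)
VC(#8, invoked at 14): max of VC(#2)=(2, 0), VC(#6)=(1, 3), then +1 on thread T1 → (2, 4)
VC(#9, invoked at 16): max of VC(#8)=(2, 4), then +1 on thread T1 → (2, 5)
target: VC(#6) = (1, 3)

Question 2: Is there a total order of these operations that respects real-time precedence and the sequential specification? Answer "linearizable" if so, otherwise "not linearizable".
linearizable

one valid linearization: #1, #3, #2, #4, #5, #6, #7, #8, #9, #10
after step 1 (#1 enqueue(79)): queue <79>
after step 2 (#3 enqueue(16)): queue <79,16>
after step 3 (#2 enqueue(89)): queue <79,16,89>
after step 4 (#4 enqueue(37)): queue <79,16,89,37>
after step 5 (#5 dequeue() → 79): queue <16,89,37>
after step 6 (#6 dequeue() → 16): queue <89,37>
after step 7 (#7 enqueue(77)): queue <89,37,77>
after step 8 (#8 dequeue() → 89): queue <37,77>
after step 9 (#9 enqueue(24)): queue <37,77,24>
after step 10 (#10 enqueue(99)): queue <37,77,24,99>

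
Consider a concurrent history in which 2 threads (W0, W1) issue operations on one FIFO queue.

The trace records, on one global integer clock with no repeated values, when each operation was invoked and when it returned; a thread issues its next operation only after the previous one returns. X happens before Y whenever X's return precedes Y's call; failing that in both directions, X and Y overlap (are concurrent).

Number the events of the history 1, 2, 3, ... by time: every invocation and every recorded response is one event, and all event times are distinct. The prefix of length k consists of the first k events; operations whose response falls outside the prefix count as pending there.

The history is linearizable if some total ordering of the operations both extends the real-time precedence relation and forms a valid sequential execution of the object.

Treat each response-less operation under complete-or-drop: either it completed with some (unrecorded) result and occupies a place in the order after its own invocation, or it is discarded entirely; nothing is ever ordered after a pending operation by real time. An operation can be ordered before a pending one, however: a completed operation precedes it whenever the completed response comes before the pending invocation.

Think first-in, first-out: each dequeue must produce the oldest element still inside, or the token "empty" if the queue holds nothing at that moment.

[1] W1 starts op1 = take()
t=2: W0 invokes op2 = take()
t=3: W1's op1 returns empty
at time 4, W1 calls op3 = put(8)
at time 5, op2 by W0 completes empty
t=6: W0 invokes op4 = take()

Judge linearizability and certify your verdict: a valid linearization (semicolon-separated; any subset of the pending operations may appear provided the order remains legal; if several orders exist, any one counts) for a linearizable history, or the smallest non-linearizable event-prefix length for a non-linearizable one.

linearizable — witness: op1; op2

after step 1 (op1 take() → empty): queue <>
after step 2 (op2 take() → empty): queue <>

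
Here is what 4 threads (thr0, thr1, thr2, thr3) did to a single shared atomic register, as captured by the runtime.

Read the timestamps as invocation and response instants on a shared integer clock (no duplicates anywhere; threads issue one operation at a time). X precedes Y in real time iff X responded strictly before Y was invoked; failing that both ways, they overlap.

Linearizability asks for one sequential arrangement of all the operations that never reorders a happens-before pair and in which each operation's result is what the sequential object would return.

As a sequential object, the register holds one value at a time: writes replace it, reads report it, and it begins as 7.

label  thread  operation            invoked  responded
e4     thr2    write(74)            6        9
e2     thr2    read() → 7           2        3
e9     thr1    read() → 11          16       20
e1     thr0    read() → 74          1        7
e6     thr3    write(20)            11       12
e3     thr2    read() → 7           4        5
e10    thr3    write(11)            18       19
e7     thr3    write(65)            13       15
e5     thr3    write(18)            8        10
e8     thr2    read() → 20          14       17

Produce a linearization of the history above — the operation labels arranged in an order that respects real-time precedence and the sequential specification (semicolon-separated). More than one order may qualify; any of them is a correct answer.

step 1: e2 read() → 7 — value 7
step 2: e3 read() → 7 — value 7
step 3: e4 write(74) — value 74
step 4: e1 read() → 74 — value 74
step 5: e5 write(18) — value 18
step 6: e6 write(20) — value 20
step 7: e8 read() → 20 — value 20
step 8: e7 write(65) — value 65
step 9: e10 write(11) — value 11
step 10: e9 read() → 11 — value 11

e2; e3; e4; e1; e5; e6; e8; e7; e10; e9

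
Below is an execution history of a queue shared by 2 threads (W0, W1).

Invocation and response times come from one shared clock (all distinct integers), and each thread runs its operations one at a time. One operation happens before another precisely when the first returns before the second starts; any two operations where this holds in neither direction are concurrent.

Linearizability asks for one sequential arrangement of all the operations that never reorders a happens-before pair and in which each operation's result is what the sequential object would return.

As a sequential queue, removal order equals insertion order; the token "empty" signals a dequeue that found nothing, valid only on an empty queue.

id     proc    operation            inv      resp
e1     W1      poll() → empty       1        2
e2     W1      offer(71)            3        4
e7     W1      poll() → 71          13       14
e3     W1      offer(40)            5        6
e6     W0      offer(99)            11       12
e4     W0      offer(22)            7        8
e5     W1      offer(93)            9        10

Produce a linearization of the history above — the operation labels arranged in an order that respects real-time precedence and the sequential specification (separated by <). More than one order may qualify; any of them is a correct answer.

e1 < e2 < e3 < e4 < e5 < e6 < e7

after step 1 (e1 poll() → empty): queue <>
after step 2 (e2 offer(71)): queue <71>
after step 3 (e3 offer(40)): queue <71,40>
after step 4 (e4 offer(22)): queue <71,40,22>
after step 5 (e5 offer(93)): queue <71,40,22,93>
after step 6 (e6 offer(99)): queue <71,40,22,93,99>
after step 7 (e7 poll() → 71): queue <40,22,93,99>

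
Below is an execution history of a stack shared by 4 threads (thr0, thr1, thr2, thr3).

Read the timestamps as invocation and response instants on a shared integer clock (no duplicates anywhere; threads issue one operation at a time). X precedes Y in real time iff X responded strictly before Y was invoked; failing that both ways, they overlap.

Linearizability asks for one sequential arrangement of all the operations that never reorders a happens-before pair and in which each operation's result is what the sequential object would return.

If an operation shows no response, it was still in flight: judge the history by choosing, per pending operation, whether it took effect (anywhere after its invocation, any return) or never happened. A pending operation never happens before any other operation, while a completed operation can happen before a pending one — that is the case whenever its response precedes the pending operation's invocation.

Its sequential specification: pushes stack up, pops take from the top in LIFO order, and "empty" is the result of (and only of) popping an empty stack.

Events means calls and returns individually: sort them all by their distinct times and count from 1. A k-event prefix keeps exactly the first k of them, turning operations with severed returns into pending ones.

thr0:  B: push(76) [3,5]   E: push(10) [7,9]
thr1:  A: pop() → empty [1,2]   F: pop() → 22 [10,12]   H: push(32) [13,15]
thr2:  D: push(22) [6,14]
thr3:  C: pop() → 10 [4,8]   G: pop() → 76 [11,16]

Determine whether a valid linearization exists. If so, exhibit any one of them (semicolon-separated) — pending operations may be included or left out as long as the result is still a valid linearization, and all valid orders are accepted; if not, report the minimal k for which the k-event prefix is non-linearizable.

1. A pop() → empty, leaving stack <>
2. B push(76), leaving stack <76>
3. D push(22), leaving stack <76,22>
4. E push(10), leaving stack <76,22,10>
5. C pop() → 10, leaving stack <76,22>
6. F pop() → 22, leaving stack <76>
7. G pop() → 76, leaving stack <>
8. H push(32), leaving stack <32>

linearizable — witness: A; B; D; E; C; F; G; H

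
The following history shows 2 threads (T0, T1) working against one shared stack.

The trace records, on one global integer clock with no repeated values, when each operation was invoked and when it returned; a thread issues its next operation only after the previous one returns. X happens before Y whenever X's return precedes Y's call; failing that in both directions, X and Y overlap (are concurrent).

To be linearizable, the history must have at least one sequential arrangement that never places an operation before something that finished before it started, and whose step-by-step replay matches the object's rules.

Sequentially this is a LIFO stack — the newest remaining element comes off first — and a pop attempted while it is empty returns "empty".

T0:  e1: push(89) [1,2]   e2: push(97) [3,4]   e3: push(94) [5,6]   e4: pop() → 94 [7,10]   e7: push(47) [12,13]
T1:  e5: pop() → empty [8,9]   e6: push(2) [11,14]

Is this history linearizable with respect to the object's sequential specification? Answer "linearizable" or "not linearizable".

prefix check: 1..8 passes, 1..9 fails once e5's time-9 response joins
the sole real-time-consistent order of 4 completed operations fails the stack replay
including or dropping the 1 pending operation (e4) in any combination fails
e.g. e1, e2, e3, e5 (pending dropped): illegal at step 4, since e5 pop() → empty cannot apply there

not linearizable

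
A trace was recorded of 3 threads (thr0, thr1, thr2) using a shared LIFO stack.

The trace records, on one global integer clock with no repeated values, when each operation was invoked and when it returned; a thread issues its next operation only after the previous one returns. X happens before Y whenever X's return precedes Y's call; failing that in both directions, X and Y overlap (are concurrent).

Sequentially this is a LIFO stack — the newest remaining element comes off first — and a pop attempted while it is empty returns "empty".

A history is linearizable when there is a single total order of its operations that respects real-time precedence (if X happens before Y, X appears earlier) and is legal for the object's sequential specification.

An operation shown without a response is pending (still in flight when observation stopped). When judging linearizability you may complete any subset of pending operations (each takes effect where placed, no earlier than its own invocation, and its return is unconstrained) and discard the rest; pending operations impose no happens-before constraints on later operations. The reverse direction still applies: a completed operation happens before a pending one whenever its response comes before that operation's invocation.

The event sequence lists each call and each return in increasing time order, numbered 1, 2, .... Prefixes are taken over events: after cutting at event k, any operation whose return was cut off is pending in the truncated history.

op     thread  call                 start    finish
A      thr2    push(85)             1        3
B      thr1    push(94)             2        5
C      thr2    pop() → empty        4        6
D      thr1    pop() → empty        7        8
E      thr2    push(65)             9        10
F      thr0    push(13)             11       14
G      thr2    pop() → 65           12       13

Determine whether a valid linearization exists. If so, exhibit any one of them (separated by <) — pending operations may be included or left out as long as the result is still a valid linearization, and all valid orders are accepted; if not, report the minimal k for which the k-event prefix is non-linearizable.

not linearizable — minimal violating prefix: 6 events

events 1..5 are fine; event 6 — the response of C at time 6 — makes the prefix non-linearizable
checked exhaustively: 3 real-time-consistent orders of 3 completed operations, zero legal LIFO stack replays
for example A, B, C fails at step 3: C pop() → empty is not legal there
for example A, C, B fails at step 2: C pop() → empty is not legal there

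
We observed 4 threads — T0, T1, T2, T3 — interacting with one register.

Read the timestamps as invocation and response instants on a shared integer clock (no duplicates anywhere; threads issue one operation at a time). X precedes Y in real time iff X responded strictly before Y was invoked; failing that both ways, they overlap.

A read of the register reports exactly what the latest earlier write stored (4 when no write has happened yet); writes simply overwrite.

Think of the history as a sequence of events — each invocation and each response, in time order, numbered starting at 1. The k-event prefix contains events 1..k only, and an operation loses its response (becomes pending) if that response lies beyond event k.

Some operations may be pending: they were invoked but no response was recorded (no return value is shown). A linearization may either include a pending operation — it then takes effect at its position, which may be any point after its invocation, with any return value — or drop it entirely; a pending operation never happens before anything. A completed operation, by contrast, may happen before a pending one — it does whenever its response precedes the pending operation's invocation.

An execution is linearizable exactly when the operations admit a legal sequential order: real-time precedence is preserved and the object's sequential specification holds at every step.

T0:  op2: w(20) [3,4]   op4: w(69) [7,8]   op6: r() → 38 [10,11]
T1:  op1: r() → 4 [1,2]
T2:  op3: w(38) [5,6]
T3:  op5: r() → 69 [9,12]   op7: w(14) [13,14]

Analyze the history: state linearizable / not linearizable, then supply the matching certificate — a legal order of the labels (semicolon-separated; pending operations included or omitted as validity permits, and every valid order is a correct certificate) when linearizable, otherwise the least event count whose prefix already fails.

cut after 10 events: linearizable; cut after 11 events (op6 responds, time 11): not linearizable
one real-time candidate order over the 5 completed operations — the register replay rejects it
every completion of the 1 pending operation (op5) was checked; none linearizes
for example op1, op2, op3, op4, op6 (pending dropped) fails at step 5: op6 r() → 38 is not legal there

not linearizable — minimal violating prefix: 11 events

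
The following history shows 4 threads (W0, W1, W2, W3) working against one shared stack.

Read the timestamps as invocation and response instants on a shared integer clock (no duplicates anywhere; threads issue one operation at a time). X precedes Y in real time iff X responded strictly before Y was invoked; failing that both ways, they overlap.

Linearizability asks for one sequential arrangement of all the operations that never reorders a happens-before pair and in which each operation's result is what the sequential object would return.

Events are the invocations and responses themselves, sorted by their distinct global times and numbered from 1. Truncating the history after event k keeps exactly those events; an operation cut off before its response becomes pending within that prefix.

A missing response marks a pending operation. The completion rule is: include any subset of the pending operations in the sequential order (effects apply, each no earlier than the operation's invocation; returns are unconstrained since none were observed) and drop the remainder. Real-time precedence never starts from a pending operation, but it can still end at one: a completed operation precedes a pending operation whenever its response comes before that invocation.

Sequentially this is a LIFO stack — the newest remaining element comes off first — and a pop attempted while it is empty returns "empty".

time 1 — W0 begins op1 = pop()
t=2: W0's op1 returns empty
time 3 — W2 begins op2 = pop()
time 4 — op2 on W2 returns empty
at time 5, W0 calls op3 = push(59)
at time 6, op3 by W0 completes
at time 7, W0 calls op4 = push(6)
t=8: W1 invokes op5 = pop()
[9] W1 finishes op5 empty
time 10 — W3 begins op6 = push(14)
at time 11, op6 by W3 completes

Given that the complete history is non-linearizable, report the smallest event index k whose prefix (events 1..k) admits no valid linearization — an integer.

9

one valid order for events 1..8 is op1, op2, op3:
1. op1 pop() → empty, leaving stack <>
2. op2 pop() → empty, leaving stack <>
3. op3 push(59), leaving stack <59>
at event 9 (op5's time-9 response) nothing linearizes any more
completion choices over the 1 pending operation (op4) were checked; none helps
for example op1, op2, op3, op5 (pending dropped) fails at step 4: op5 pop() → empty is not legal there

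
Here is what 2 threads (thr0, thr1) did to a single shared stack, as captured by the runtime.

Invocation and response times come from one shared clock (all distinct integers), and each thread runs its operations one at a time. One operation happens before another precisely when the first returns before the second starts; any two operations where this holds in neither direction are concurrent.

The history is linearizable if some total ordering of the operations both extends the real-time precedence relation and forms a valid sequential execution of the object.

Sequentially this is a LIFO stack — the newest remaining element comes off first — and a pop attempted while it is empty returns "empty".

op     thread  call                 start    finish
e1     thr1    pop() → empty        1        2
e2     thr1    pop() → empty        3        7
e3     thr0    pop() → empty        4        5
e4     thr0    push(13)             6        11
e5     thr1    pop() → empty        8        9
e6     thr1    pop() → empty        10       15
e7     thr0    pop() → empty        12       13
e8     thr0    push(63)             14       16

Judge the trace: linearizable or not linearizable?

through event 14 a valid linearization exists; event 15 (e6 responding at time 15) ends that
every one of the 12 real-time-consistent orders over 7 completed stack ops fails the sequential spec
no escape via the 1 pending operation (e8): every completion choice fails
for example e1, e2, e3, e4, e5, e6, e7 (pending dropped) fails at step 5: e5 pop() → empty is not legal there
for example e1, e2, e3, e4, e5, e7, e6 (pending dropped) fails at step 5: e5 pop() → empty is not legal there

not linearizable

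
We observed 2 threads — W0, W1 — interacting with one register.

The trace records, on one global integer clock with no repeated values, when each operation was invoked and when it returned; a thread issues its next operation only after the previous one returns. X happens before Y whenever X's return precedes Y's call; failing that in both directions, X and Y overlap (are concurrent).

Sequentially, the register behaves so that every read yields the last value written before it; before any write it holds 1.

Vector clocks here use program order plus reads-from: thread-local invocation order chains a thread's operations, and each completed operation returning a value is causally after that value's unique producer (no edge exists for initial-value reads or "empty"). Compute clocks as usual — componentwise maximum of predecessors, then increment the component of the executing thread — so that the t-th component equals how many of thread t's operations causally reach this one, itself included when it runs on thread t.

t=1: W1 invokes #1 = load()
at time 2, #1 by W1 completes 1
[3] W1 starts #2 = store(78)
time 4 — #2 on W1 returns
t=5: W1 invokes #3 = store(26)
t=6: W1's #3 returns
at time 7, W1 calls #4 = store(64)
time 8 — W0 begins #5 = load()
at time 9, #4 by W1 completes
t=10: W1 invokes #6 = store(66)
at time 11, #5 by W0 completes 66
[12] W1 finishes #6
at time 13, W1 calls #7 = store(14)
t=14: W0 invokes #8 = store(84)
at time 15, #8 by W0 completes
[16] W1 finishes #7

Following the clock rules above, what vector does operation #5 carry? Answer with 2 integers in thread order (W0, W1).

(1, 5)

invoked at 1, #1 has no predecessors; its own W1 bump gives (0, 1)
#2, invoked 3, takes VC(#1)=(0, 1) under max, adds 1 for W1 → (0, 2)
#3, invoked 5, takes VC(#2)=(0, 2) under max, adds 1 for W1 → (0, 3)
#4, invoked 7, takes VC(#3)=(0, 3) under max, adds 1 for W1 → (0, 4)
#6, invoked 10, takes VC(#4)=(0, 4) under max, adds 1 for W1 → (0, 5)
#7, invoked 13, takes VC(#6)=(0, 5) under max, adds 1 for W1 → (0, 6)
#5, invoked 8, takes VC(#6)=(0, 5) under max, adds 1 for W0 → (1, 5)
#8, invoked 14, takes VC(#5)=(1, 5) under max, adds 1 for W0 → (2, 5)
target: VC(#5) = (1, 5)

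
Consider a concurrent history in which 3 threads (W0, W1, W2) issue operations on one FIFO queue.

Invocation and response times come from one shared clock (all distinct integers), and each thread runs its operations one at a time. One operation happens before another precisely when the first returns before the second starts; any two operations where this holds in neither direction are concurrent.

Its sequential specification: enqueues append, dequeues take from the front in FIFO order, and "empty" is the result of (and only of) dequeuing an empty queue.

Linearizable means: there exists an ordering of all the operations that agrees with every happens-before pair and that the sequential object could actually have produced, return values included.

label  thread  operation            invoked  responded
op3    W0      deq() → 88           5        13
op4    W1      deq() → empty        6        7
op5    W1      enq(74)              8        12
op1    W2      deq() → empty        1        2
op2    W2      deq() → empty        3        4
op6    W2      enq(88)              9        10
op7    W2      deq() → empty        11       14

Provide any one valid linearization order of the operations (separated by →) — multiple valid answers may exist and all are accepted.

op1 → op2 → op4 → op6 → op3 → op7 → op5

1. op1 deq() → empty, leaving queue <>
2. op2 deq() → empty, leaving queue <>
3. op4 deq() → empty, leaving queue <>
4. op6 enq(88), leaving queue <88>
5. op3 deq() → 88, leaving queue <>
6. op7 deq() → empty, leaving queue <>
7. op5 enq(74), leaving queue <74>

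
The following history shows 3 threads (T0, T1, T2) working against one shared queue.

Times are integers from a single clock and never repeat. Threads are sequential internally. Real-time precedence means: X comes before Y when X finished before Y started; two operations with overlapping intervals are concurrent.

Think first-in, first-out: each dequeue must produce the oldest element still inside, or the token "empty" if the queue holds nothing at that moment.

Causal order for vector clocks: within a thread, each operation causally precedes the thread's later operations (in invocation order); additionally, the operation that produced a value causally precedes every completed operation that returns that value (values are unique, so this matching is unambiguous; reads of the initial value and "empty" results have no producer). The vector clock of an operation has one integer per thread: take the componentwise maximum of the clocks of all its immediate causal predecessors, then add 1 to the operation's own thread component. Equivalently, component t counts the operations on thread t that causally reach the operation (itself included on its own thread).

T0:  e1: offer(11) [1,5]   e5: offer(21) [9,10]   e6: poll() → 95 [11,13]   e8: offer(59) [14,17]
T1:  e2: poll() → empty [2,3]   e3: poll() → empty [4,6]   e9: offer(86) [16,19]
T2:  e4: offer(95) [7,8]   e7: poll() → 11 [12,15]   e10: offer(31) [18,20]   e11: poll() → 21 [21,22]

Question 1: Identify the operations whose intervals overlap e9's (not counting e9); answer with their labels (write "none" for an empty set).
e10, e8

concurrent with e9 ([16,19]): every op whose interval crosses 16..19
e1 [1,5]: before
e2 [2,3]: before
e3 [4,6]: before
e4 [7,8]: before
e5 [9,10]: before
e6 [11,13]: before
e7 [12,15]: before
e8 [14,17]: concurrent
e10 [18,20]: concurrent
e11 [21,22]: after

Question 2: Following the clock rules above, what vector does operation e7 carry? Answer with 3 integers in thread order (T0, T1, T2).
(1, 0, 2)

root op e4, invoked 7: fresh clock plus T2's own tick → (0, 0, 1)
root op e2, invoked 2: fresh clock plus T1's own tick → (0, 1, 0)
root op e1, invoked 1: fresh clock plus T0's own tick → (1, 0, 0)
merge at e3 (invoked 4): VC(e2)=(0, 1, 0), own-thread bump on T1 → (0, 2, 0)
merge at e5 (invoked 9): VC(e1)=(1, 0, 0), own-thread bump on T0 → (2, 0, 0)
merge at e9 (invoked 16): VC(e3)=(0, 2, 0), own-thread bump on T1 → (0, 3, 0)
merge at e7 (invoked 12): VC(e1)=(1, 0, 0), VC(e4)=(0, 0, 1), own-thread bump on T2 → (1, 0, 2)
merge at e10 (invoked 18): VC(e7)=(1, 0, 2), own-thread bump on T2 → (1, 0, 3)
merge at e6 (invoked 11): VC(e4)=(0, 0, 1), VC(e5)=(2, 0, 0), own-thread bump on T0 → (3, 0, 1)
merge at e8 (invoked 14): VC(e6)=(3, 0, 1), own-thread bump on T0 → (4, 0, 1)
merge at e11 (invoked 21): VC(e5)=(2, 0, 0), VC(e10)=(1, 0, 3), own-thread bump on T2 → (2, 0, 4)
target: VC(e7) = (1, 0, 2)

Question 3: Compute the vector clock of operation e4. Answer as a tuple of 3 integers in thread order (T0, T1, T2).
(0, 0, 1)

invoked at 7, e4 has no predecessors; its own T2 bump gives (0, 0, 1)
invoked at 2, e2 has no predecessors; its own T1 bump gives (0, 1, 0)
invoked at 1, e1 has no predecessors; its own T0 bump gives (1, 0, 0)
e3, invoked 4, takes VC(e2)=(0, 1, 0) under max, adds 1 for T1 → (0, 2, 0)
e5, invoked 9, takes VC(e1)=(1, 0, 0) under max, adds 1 for T0 → (2, 0, 0)
e9, invoked 16, takes VC(e3)=(0, 2, 0) under max, adds 1 for T1 → (0, 3, 0)
e7, invoked 12, takes VC(e1)=(1, 0, 0), VC(e4)=(0, 0, 1) under max, adds 1 for T2 → (1, 0, 2)
e10, invoked 18, takes VC(e7)=(1, 0, 2) under max, adds 1 for T2 → (1, 0, 3)
e6, invoked 11, takes VC(e4)=(0, 0, 1), VC(e5)=(2, 0, 0) under max, adds 1 for T0 → (3, 0, 1)
e8, invoked 14, takes VC(e6)=(3, 0, 1) under max, adds 1 for T0 → (4, 0, 1)
e11, invoked 21, takes VC(e5)=(2, 0, 0), VC(e10)=(1, 0, 3) under max, adds 1 for T2 → (2, 0, 4)
target: VC(e4) = (0, 0, 1)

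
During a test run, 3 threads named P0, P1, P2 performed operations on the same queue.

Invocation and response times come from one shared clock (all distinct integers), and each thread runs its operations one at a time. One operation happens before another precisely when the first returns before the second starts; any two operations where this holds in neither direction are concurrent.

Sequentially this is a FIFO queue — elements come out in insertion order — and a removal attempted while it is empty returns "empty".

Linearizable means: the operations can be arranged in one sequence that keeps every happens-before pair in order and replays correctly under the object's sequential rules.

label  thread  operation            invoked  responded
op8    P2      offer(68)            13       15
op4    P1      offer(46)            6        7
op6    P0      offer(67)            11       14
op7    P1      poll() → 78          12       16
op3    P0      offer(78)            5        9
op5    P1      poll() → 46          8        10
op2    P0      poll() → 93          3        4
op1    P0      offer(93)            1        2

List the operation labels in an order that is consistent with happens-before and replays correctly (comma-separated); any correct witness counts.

step 1: op1 offer(93) — queue <93>
step 2: op2 poll() → 93 — queue <>
step 3: op4 offer(46) — queue <46>
step 4: op3 offer(78) — queue <46,78>
step 5: op5 poll() → 46 — queue <78>
step 6: op6 offer(67) — queue <78,67>
step 7: op7 poll() → 78 — queue <67>
step 8: op8 offer(68) — queue <67,68>

op1, op2, op4, op3, op5, op6, op7, op8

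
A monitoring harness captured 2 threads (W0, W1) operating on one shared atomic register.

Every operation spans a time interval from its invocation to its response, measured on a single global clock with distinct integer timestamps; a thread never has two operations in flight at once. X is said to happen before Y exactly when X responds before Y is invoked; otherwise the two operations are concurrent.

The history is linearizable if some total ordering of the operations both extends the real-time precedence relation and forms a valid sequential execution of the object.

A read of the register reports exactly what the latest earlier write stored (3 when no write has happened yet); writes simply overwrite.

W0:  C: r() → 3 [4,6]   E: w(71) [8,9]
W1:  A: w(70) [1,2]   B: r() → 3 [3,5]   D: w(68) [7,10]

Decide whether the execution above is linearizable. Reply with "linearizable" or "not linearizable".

not linearizable

already the first 5 events (up to B's response at time 5) admit no linearization; the first 4 still do
the sole real-time-consistent order of 2 completed operations fails the atomic register replay
every completion of the 1 pending operation (C) was checked; none linearizes
e.g. A, B (pending dropped): illegal at step 2, since B r() → 3 cannot apply there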